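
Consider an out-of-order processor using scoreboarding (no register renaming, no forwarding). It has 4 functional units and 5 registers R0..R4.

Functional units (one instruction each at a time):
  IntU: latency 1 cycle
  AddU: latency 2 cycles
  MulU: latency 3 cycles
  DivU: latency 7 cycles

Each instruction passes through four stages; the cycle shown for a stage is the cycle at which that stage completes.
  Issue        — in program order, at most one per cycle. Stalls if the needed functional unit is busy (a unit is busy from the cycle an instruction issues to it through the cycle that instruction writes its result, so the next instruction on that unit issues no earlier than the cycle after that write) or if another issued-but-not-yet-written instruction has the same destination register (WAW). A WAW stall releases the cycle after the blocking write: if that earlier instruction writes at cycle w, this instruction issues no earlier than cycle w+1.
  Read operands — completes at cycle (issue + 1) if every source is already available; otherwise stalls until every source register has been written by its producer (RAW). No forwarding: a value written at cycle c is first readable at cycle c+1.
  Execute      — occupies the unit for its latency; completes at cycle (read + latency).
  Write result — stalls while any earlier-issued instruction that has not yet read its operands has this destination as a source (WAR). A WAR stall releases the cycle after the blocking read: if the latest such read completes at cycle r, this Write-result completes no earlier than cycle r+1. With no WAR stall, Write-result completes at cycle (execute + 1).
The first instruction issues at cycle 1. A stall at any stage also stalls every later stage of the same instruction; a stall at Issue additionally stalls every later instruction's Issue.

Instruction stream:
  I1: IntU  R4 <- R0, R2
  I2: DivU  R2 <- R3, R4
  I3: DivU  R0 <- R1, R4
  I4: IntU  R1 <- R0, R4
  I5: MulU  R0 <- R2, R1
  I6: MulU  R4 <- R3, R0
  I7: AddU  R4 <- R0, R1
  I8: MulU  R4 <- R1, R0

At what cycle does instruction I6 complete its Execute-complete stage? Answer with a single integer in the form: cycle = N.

cycle = 36

I1 -> (1, 2, 3, 4)
I2 -> (2, 5, 12, 13)  // RAW R4: wait I1 write@4
I3 -> (14, 15, 22, 23)  // struct: DivU busy until I2 writes@13
I4 -> (15, 24, 25, 26)  // RAW R0: wait I3 write@23
I5 -> (24, 27, 30, 31)  // WAW R0: wait I3 write@23, RAW R1: wait I4 write@26
I6 -> (32, 33, 36, 37)  // struct: MulU busy until I5 writes@31
I7 -> (38, 39, 41, 42)  // WAW R4: wait I6 write@37
I8 -> (43, 44, 47, 48)  // WAW R4: wait I7 write@42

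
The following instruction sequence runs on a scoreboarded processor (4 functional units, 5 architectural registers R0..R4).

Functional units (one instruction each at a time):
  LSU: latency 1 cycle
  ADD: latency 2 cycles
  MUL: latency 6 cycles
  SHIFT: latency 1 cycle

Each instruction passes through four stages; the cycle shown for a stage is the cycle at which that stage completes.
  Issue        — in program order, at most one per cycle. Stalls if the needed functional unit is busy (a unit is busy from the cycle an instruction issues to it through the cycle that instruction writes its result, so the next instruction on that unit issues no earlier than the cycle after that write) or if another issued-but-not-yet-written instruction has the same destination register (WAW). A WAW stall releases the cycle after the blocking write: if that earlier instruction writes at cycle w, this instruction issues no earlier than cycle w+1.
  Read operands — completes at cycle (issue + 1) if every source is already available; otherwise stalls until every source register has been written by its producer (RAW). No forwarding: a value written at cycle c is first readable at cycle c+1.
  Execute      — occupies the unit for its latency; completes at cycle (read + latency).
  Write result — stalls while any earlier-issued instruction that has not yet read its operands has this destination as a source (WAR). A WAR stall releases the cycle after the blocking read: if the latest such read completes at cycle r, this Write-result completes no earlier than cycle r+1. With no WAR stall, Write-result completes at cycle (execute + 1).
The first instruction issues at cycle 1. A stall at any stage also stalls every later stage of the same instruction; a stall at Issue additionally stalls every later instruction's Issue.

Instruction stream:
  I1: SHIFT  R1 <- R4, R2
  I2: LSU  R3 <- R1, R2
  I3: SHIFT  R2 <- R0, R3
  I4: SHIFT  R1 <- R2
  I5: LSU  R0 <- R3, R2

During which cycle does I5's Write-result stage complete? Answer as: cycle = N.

cycle = 15

I1 -> (1, 2, 3, 4)
I2 -> (2, 5, 6, 7)  // RAW R1: wait I1 write@4
I3 -> (5, 8, 9, 10)  // struct: SHIFT busy until I1 writes@4, RAW R3: wait I2 write@7
I4 -> (11, 12, 13, 14)  // struct: SHIFT busy until I3 writes@10
I5 -> (12, 13, 14, 15)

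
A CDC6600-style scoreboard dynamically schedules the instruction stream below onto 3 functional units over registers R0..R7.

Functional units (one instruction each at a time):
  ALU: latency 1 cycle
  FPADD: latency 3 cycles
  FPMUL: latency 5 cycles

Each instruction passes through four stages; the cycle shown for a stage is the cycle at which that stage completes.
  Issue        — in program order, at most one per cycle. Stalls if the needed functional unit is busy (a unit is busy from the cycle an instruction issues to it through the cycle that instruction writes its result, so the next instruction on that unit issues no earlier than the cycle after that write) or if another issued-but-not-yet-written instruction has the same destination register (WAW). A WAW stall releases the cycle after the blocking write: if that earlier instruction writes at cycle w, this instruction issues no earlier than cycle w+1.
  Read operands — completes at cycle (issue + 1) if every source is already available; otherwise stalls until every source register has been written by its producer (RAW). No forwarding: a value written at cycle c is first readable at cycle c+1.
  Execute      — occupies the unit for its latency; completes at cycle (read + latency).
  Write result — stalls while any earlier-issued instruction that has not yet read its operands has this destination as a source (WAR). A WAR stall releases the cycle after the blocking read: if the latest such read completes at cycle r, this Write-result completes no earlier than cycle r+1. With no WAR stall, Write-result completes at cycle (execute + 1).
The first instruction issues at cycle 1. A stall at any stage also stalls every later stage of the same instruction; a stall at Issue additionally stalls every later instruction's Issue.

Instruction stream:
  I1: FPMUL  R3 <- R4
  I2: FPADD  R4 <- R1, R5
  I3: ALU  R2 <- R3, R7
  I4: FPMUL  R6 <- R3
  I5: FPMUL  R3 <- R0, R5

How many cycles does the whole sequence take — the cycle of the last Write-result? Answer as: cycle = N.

cycle = 24

[1] I1 issues→FPMUL
[2] I1 reads | I2 issues→FPADD
[3] I2 reads | I3 issues→ALU
[6] I2 exec-done
[7] I1 exec-done | I2 writes R4
[8] I1 writes R3
[9] I3 reads | I4 issues→FPMUL
[10] I3 exec-done | I4 reads
[11] I3 writes R2
[15] I4 exec-done
[16] I4 writes R6
[17] I5 issues→FPMUL
[18] I5 reads
[23] I5 exec-done
[24] I5 writes R3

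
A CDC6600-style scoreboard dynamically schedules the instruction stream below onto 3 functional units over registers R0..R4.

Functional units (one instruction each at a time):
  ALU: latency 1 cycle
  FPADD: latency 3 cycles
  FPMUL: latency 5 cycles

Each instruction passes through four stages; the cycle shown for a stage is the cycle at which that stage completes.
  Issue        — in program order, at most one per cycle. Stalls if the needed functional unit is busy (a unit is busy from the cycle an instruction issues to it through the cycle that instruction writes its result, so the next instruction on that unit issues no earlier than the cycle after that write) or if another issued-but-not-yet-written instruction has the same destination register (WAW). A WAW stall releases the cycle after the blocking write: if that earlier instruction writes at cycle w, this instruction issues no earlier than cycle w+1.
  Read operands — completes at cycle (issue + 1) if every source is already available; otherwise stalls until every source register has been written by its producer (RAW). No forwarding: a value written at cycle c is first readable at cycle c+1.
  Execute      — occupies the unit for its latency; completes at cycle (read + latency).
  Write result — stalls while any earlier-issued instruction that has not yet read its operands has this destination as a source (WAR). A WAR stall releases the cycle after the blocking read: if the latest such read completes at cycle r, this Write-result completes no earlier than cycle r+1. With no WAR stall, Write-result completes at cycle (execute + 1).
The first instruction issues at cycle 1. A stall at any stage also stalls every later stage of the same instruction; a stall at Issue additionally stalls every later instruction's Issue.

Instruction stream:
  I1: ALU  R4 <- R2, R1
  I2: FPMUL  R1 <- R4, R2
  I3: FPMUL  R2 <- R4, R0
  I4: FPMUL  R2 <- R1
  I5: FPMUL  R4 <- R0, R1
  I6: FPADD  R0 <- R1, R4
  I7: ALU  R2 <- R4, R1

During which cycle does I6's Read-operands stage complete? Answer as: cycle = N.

I1: IS=1 RO=2 EX=3 WR=4
I2: IS=2 RO=5 EX=10 WR=11  [RAW R4: wait I1 write@4]
I3: IS=12 RO=13 EX=18 WR=19  [struct: FPMUL busy until I2 writes@11]
I4: IS=20 RO=21 EX=26 WR=27  [struct: FPMUL busy until I3 writes@19]
I5: IS=28 RO=29 EX=34 WR=35  [struct: FPMUL busy until I4 writes@27]
I6: IS=29 RO=36 EX=39 WR=40  [RAW R4: wait I5 write@35]
I7: IS=30 RO=36 EX=37 WR=38  [RAW R4: wait I5 write@35]

cycle = 36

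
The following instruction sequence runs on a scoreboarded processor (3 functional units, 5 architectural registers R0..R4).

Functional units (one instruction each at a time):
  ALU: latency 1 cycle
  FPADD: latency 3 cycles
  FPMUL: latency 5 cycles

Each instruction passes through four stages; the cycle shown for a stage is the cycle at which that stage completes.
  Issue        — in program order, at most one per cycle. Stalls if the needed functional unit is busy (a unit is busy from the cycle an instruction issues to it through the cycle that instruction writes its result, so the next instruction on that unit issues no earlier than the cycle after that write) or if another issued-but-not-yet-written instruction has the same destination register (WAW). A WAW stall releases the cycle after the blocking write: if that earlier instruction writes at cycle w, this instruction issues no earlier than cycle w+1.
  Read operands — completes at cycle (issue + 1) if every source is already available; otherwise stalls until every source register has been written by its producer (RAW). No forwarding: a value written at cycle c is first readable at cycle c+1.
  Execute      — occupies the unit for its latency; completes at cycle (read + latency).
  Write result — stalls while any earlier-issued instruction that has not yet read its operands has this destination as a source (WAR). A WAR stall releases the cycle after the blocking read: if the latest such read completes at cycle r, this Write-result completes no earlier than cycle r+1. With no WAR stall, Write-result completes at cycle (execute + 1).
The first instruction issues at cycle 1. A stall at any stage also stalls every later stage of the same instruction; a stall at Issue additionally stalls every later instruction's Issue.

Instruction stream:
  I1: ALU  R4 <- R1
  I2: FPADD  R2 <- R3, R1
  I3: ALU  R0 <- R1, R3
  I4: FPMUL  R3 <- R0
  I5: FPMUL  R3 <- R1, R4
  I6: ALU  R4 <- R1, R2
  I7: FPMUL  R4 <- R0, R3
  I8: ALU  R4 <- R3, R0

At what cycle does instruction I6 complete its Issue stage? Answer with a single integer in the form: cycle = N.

1) issue 1, read 2, done 3, write 4
2) issue 2, read 3, done 6, write 7
3) issue 5, read 6, done 7, write 8  <struct: ALU busy until I1 writes@4>
4) issue 6, read 9, done 14, write 15  <RAW R0: wait I3 write@8>
5) issue 16, read 17, done 22, write 23  <struct: FPMUL busy until I4 writes@15>
6) issue 17, read 18, done 19, write 20
7) issue 24, read 25, done 30, write 31  <struct: FPMUL busy until I5 writes@23>
8) issue 32, read 33, done 34, write 35  <WAW R4: wait I7 write@31>

cycle = 17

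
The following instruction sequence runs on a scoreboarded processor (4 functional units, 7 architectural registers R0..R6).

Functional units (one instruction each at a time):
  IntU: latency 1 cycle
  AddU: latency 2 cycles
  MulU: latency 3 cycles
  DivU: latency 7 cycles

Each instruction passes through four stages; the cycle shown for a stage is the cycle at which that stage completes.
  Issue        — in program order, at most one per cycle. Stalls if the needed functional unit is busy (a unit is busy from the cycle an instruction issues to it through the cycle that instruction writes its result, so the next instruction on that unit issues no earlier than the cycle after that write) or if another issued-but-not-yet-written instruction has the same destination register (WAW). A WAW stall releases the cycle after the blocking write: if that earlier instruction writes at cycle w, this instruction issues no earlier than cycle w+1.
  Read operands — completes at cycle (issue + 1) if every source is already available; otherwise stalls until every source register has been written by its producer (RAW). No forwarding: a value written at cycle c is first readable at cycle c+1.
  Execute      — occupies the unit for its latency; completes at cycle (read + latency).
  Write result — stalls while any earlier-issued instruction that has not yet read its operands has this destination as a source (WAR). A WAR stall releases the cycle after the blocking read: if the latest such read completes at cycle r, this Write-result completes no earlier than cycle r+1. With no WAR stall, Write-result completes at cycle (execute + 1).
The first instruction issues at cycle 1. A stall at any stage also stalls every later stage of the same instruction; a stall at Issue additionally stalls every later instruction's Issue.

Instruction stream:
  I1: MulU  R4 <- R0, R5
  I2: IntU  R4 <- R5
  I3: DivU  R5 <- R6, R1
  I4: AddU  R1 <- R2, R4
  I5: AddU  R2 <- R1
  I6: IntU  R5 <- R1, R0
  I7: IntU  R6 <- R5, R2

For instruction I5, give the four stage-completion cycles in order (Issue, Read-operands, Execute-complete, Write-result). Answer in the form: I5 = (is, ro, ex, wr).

I5 = (15, 16, 18, 19)

t=1  I1 issues→MulU
t=2  I1 reads
t=5  I1 exec-done
t=6  I1 writes R4
t=7  I2 issues→IntU
t=8  I2 reads; I3 issues→DivU
t=9  I2 exec-done; I3 reads; I4 issues→AddU
t=10  I2 writes R4
t=11  I4 reads
t=13  I4 exec-done
t=14  I4 writes R1
t=15  I5 issues→AddU
t=16  I3 exec-done; I5 reads
t=17  I3 writes R5
t=18  I5 exec-done; I6 issues→IntU
t=19  I5 writes R2; I6 reads
t=20  I6 exec-done
t=21  I6 writes R5
t=22  I7 issues→IntU
t=23  I7 reads
t=24  I7 exec-done
t=25  I7 writes R6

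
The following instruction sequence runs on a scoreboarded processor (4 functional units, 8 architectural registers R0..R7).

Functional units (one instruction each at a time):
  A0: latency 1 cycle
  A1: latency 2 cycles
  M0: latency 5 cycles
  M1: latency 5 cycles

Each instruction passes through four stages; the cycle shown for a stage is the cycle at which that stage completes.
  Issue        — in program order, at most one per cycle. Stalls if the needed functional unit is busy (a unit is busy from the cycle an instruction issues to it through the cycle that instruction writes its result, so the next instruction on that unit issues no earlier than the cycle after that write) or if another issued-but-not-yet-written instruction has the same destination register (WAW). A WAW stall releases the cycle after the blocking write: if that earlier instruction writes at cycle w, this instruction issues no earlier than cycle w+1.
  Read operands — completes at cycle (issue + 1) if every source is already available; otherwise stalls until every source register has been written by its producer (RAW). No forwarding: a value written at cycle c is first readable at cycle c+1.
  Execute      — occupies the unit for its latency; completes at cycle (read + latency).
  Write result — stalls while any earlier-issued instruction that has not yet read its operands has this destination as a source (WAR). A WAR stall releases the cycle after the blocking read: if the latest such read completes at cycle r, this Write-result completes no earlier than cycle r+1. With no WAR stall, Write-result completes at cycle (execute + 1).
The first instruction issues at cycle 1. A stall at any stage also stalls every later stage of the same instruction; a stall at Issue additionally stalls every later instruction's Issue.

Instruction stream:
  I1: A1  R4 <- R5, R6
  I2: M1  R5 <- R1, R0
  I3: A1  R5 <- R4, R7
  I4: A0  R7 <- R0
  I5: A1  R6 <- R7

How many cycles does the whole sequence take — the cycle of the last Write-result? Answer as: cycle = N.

cycle = 19

[I1] 1/2/4/5
[I2] 2/3/8/9
[I3] 10/11/13/14  (WAW R5: wait I2 write@9)
[I4] 11/12/13/14
[I5] 15/16/18/19  (struct: A1 busy until I3 writes@14)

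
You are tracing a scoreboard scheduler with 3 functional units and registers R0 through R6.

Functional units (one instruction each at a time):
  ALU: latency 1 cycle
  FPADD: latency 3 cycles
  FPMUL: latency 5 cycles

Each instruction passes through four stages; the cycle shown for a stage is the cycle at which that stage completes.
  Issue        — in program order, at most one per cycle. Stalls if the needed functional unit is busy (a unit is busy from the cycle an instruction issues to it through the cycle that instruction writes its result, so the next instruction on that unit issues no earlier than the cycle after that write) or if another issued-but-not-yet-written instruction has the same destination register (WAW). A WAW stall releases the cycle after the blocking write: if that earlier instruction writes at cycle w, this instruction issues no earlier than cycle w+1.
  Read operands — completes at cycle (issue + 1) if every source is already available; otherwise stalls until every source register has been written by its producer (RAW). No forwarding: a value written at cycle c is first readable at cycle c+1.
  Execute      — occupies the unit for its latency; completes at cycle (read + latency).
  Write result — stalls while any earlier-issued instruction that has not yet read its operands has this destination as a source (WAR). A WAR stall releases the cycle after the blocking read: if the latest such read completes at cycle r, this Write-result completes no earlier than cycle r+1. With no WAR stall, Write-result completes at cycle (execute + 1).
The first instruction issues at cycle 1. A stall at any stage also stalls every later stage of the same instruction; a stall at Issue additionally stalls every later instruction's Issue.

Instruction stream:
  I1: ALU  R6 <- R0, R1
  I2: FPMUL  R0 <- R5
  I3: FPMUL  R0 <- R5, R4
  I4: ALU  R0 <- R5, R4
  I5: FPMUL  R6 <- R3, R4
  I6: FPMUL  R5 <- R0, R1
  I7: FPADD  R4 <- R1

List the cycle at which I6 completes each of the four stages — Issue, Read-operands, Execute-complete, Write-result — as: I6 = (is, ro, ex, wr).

[I1] 1/2/3/4
[I2] 2/3/8/9
[I3] 10/11/16/17  (struct: FPMUL busy until I2 writes@9)
[I4] 18/19/20/21  (WAW R0: wait I3 write@17)
[I5] 19/20/25/26
[I6] 27/28/33/34  (struct: FPMUL busy until I5 writes@26)
[I7] 28/29/32/33

I6 = (27, 28, 33, 34)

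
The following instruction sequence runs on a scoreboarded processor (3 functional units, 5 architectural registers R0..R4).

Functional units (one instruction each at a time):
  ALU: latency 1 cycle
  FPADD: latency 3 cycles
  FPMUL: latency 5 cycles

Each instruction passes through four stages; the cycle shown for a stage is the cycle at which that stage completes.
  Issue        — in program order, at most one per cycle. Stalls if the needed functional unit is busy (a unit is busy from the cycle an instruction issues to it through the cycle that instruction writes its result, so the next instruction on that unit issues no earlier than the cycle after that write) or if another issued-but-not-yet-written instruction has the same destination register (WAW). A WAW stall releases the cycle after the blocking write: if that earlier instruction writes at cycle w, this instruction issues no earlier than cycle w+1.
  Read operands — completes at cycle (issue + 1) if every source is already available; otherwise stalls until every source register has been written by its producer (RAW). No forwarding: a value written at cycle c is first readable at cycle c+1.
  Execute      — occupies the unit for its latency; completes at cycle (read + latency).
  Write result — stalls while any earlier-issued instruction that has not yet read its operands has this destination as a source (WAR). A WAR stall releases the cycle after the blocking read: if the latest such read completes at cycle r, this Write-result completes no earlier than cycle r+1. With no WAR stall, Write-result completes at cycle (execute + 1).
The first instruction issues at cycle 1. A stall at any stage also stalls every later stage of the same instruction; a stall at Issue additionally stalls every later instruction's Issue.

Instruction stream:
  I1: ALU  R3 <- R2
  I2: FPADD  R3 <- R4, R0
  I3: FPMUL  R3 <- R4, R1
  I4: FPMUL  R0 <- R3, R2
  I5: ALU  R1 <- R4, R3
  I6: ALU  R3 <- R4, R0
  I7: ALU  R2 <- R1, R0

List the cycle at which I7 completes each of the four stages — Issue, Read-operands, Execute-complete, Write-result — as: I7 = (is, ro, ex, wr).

I7 = (30, 31, 32, 33)

I1 -> (1, 2, 3, 4)
I2 -> (5, 6, 9, 10)  // WAW R3: wait I1 write@4
I3 -> (11, 12, 17, 18)  // WAW R3: wait I2 write@10
I4 -> (19, 20, 25, 26)  // struct: FPMUL busy until I3 writes@18
I5 -> (20, 21, 22, 23)
I6 -> (24, 27, 28, 29)  // struct: ALU busy until I5 writes@23, RAW R0: wait I4 write@26
I7 -> (30, 31, 32, 33)  // struct: ALU busy until I6 writes@29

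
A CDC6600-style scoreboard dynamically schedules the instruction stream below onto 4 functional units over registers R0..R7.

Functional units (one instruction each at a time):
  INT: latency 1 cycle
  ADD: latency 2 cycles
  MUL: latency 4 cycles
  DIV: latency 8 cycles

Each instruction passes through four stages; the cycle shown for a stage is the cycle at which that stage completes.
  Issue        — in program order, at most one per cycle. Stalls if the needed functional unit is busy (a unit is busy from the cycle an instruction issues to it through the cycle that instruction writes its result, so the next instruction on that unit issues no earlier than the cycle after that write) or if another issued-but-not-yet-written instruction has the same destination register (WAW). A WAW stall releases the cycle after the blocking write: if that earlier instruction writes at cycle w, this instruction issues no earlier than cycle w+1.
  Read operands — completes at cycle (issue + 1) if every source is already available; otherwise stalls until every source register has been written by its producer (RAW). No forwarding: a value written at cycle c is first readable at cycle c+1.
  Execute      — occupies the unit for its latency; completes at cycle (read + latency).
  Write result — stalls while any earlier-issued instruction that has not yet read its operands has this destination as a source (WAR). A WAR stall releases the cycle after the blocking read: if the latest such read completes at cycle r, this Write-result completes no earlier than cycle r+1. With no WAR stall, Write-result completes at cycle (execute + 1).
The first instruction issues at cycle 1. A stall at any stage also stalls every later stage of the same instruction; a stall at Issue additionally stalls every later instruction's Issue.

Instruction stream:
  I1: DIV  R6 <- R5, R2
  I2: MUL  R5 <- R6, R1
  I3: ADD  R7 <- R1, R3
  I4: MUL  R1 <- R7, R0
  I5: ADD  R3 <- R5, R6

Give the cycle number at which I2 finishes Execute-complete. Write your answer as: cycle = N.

I1  is:1  ro:2  ex:10  wr:11
I2  is:2  ro:12  ex:16  wr:17  — RAW R6: wait I1 write@11
I3  is:3  ro:4  ex:6  wr:7
I4  is:18  ro:19  ex:23  wr:24  — struct: MUL busy until I2 writes@17
I5  is:19  ro:20  ex:22  wr:23

cycle = 16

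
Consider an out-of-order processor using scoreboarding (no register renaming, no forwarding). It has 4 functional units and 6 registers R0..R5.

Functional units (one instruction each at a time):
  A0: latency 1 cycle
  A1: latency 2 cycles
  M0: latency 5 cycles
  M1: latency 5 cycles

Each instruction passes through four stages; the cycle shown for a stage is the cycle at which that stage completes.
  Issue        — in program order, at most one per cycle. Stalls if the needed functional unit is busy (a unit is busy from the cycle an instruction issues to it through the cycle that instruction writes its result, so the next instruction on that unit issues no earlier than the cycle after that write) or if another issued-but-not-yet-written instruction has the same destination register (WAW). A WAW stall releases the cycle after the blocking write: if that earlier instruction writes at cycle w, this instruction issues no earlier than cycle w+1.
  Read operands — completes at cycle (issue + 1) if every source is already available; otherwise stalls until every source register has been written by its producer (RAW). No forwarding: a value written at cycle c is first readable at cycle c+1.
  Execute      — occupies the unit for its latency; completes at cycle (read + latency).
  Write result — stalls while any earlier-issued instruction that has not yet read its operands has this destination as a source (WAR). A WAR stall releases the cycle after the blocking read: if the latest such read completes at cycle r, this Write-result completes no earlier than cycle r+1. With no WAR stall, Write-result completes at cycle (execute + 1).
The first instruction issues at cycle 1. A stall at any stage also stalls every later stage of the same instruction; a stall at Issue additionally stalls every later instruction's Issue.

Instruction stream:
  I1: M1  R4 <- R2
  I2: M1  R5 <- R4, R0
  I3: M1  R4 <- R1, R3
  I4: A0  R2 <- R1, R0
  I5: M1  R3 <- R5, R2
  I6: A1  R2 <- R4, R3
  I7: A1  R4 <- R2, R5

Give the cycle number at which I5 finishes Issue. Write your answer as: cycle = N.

cycle = 25

t=1  I1 dispatched to M1
t=2  I1 operands ready
t=7  I1 complete
t=8  R4←I1
t=9  I2 dispatched to M1
t=10  I2 operands ready
t=15  I2 complete
t=16  R5←I2
t=17  I3 dispatched to M1
t=18  I3 operands ready, I4 dispatched to A0
t=19  I4 operands ready
t=20  I4 complete
t=21  R2←I4
t=23  I3 complete
t=24  R4←I3
t=25  I5 dispatched to M1
t=26  I5 operands ready, I6 dispatched to A1
t=31  I5 complete
t=32  R3←I5
t=33  I6 operands ready
t=35  I6 complete
t=36  R2←I6
t=37  I7 dispatched to A1
t=38  I7 operands ready
t=40  I7 complete
t=41  R4←I7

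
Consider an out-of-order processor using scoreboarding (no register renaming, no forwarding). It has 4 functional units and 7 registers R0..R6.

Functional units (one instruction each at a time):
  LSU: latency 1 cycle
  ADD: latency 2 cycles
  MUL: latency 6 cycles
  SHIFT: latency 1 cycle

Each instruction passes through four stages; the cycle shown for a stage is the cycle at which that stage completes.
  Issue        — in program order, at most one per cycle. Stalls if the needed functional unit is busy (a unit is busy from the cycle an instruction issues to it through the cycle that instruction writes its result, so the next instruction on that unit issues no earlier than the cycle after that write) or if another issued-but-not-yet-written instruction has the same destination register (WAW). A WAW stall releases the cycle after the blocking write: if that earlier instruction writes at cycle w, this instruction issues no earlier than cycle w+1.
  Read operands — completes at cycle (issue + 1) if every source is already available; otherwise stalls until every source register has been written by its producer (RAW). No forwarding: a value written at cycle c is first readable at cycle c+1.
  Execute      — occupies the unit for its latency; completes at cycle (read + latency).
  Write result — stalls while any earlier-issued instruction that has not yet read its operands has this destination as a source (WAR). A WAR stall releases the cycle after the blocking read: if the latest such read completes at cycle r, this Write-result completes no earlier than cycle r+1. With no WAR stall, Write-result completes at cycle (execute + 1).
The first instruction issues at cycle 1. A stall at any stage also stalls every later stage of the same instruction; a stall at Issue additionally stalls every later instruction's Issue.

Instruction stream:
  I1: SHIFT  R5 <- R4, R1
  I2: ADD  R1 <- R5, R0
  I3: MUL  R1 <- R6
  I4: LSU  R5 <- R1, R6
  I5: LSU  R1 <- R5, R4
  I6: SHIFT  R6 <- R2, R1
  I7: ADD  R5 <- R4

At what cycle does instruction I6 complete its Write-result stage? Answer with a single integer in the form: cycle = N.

cycle = 27

t=1  issue I1 (SHIFT)
t=2  I1 read-ops · issue I2 (ADD)
t=3  I1 finished on SHIFT
t=4  I1→R5
t=5  I2 read-ops
t=7  I2 finished on ADD
t=8  I2→R1
t=9  issue I3 (MUL)
t=10  I3 read-ops · issue I4 (LSU)
t=16  I3 finished on MUL
t=17  I3→R1
t=18  I4 read-ops
t=19  I4 finished on LSU
t=20  I4→R5
t=21  issue I5 (LSU)
t=22  I5 read-ops · issue I6 (SHIFT)
t=23  I5 finished on LSU · issue I7 (ADD)
t=24  I5→R1 · I7 read-ops
t=25  I6 read-ops
t=26  I6 finished on SHIFT · I7 finished on ADD
t=27  I6→R6 · I7→R5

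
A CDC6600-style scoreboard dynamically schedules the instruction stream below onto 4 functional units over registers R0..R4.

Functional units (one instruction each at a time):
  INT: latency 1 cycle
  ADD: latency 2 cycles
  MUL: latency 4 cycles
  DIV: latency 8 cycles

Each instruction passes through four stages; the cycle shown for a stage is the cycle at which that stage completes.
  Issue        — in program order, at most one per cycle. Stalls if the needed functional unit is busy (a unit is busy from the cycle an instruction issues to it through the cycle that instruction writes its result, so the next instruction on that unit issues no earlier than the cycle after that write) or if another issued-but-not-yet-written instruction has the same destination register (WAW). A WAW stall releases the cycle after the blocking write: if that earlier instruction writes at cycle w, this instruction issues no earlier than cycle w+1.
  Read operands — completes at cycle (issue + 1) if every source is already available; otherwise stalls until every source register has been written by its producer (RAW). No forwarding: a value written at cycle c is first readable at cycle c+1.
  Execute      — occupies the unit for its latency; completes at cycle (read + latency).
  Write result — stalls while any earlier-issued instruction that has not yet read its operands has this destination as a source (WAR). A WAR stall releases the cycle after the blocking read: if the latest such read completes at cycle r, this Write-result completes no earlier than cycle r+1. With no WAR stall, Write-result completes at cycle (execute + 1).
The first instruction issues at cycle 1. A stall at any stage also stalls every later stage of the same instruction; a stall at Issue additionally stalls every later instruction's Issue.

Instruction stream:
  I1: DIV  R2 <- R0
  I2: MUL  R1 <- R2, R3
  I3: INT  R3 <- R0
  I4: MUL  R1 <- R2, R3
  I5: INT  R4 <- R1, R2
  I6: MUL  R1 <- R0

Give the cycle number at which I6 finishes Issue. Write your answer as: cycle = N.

cycle = 25

cycle 1: I1→DIV
cycle 2: I1 RO, I2→MUL
cycle 3: I3→INT
cycle 4: I3 RO
cycle 5: I3 EX
cycle 10: I1 EX
cycle 11: I1 WR R2
cycle 12: I2 RO
cycle 13: I3 WR R3
cycle 16: I2 EX
cycle 17: I2 WR R1
cycle 18: I4→MUL
cycle 19: I4 RO, I5→INT
cycle 23: I4 EX
cycle 24: I4 WR R1
cycle 25: I5 RO, I6→MUL
cycle 26: I5 EX, I6 RO
cycle 27: I5 WR R4
cycle 30: I6 EX
cycle 31: I6 WR R1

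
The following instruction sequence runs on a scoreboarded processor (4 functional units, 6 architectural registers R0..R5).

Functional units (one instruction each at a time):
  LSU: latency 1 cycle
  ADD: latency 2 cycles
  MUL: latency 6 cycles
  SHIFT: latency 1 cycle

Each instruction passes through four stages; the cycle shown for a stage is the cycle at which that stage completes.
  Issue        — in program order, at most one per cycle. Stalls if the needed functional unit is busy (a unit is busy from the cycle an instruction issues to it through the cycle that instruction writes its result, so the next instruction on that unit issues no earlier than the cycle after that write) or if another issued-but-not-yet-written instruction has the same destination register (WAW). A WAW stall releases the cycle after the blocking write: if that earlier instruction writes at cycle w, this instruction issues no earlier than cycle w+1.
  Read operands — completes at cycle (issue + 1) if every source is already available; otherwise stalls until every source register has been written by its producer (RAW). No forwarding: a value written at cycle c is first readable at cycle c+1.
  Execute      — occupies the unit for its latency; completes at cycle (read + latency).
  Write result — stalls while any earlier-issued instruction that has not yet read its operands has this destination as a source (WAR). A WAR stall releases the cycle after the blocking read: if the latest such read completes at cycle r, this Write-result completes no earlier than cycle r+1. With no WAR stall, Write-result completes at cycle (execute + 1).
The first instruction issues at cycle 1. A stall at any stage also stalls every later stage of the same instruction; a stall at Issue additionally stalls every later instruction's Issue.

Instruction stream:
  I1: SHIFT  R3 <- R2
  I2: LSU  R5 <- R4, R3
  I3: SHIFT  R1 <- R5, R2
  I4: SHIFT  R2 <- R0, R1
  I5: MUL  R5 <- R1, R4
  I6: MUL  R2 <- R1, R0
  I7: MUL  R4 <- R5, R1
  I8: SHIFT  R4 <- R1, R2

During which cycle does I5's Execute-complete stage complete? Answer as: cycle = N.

cycle = 19

t=1  I1→SHIFT
t=2  I1 RO · I2→LSU
t=3  I1 EX
t=4  I1 WR R3
t=5  I2 RO · I3→SHIFT
t=6  I2 EX
t=7  I2 WR R5
t=8  I3 RO
t=9  I3 EX
t=10  I3 WR R1
t=11  I4→SHIFT
t=12  I4 RO · I5→MUL
t=13  I4 EX · I5 RO
t=14  I4 WR R2
t=19  I5 EX
t=20  I5 WR R5
t=21  I6→MUL
t=22  I6 RO
t=28  I6 EX
t=29  I6 WR R2
t=30  I7→MUL
t=31  I7 RO
t=37  I7 EX
t=38  I7 WR R4
t=39  I8→SHIFT
t=40  I8 RO
t=41  I8 EX
t=42  I8 WR R4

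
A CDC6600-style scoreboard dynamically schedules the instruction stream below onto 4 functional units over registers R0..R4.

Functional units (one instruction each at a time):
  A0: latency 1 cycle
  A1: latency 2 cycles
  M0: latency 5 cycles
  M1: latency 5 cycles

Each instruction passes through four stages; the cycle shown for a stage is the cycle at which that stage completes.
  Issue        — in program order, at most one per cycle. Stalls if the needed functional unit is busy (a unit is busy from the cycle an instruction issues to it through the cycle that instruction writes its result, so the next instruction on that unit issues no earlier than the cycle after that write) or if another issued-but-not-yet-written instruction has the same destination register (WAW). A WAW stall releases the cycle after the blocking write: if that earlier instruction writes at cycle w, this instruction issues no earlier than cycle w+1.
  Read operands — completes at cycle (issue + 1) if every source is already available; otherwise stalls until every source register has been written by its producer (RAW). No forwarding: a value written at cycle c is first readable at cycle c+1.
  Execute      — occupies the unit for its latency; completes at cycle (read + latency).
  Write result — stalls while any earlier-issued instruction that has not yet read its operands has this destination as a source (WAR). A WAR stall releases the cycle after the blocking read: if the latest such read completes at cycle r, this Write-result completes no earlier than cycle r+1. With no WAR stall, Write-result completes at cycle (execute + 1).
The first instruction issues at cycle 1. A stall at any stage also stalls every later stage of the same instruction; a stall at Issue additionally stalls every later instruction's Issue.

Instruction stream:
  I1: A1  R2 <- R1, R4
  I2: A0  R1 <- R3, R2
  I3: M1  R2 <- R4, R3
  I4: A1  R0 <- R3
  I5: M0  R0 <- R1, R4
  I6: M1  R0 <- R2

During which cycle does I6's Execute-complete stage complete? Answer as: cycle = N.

cycle 1: I1 dispatched to A1
cycle 2: I1 operands ready, I2 dispatched to A0
cycle 4: I1 complete
cycle 5: R2←I1
cycle 6: I2 operands ready, I3 dispatched to M1
cycle 7: I2 complete, I3 operands ready, I4 dispatched to A1
cycle 8: R1←I2, I4 operands ready
cycle 10: I4 complete
cycle 11: R0←I4
cycle 12: I3 complete, I5 dispatched to M0
cycle 13: R2←I3, I5 operands ready
cycle 18: I5 complete
cycle 19: R0←I5
cycle 20: I6 dispatched to M1
cycle 21: I6 operands ready
cycle 26: I6 complete
cycle 27: R0←I6

cycle = 26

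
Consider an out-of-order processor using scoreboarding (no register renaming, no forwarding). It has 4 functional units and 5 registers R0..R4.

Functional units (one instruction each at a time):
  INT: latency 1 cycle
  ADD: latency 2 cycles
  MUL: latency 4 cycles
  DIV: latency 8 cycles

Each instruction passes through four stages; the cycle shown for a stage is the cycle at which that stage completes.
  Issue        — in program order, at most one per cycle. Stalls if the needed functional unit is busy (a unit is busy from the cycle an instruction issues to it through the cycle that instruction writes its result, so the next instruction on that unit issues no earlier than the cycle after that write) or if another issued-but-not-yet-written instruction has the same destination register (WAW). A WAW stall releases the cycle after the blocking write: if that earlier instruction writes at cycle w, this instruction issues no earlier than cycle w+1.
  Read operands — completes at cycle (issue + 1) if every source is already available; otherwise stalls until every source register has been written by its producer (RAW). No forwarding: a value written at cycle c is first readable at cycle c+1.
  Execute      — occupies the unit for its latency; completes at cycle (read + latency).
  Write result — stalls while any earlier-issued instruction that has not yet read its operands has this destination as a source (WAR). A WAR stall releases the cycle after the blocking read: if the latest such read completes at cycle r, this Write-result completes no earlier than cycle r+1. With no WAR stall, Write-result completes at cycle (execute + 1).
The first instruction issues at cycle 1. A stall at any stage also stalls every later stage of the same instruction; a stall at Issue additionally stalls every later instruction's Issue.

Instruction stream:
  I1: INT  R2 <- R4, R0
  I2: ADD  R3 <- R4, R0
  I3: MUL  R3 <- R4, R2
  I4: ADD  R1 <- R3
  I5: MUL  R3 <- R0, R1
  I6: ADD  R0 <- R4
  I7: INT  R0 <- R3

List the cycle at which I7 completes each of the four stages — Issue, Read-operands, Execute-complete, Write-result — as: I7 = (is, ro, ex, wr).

I7 = (23, 24, 25, 26)

c1: I1 issues→INT
c2: I1 reads | I2 issues→ADD
c3: I1 exec-done | I2 reads
c4: I1 writes R2
c5: I2 exec-done
c6: I2 writes R3
c7: I3 issues→MUL
c8: I3 reads | I4 issues→ADD
c12: I3 exec-done
c13: I3 writes R3
c14: I4 reads | I5 issues→MUL
c16: I4 exec-done
c17: I4 writes R1
c18: I5 reads | I6 issues→ADD
c19: I6 reads
c21: I6 exec-done
c22: I5 exec-done | I6 writes R0
c23: I5 writes R3 | I7 issues→INT
c24: I7 reads
c25: I7 exec-done
c26: I7 writes R0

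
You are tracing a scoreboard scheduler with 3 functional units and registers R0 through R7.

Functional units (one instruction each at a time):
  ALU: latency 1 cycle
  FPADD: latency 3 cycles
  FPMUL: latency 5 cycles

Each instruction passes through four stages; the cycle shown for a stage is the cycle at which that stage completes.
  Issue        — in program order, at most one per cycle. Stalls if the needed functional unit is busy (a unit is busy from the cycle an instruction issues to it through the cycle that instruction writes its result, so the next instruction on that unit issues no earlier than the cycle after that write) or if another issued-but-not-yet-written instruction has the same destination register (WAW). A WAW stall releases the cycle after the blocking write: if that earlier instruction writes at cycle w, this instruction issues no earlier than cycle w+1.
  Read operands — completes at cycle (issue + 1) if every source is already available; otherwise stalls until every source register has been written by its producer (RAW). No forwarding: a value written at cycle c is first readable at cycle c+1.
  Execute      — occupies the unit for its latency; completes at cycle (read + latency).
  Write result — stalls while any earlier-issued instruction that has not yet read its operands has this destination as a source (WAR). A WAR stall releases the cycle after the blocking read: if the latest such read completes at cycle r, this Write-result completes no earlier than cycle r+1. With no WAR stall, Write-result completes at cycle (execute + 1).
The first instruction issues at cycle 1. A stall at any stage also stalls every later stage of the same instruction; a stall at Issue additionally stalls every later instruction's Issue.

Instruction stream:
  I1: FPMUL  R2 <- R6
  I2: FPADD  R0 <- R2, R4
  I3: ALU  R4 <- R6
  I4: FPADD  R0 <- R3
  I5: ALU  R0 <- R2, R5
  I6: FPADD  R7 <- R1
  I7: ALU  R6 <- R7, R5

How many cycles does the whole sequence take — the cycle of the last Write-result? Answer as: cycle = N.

cycle = 29

[1] I1 issues→FPMUL
[2] I1 reads | I2 issues→FPADD
[3] I3 issues→ALU
[4] I3 reads
[5] I3 exec-done
[7] I1 exec-done
[8] I1 writes R2
[9] I2 reads
[10] I3 writes R4
[12] I2 exec-done
[13] I2 writes R0
[14] I4 issues→FPADD
[15] I4 reads
[18] I4 exec-done
[19] I4 writes R0
[20] I5 issues→ALU
[21] I5 reads | I6 issues→FPADD
[22] I5 exec-done | I6 reads
[23] I5 writes R0
[24] I7 issues→ALU
[25] I6 exec-done
[26] I6 writes R7
[27] I7 reads
[28] I7 exec-done
[29] I7 writes R6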